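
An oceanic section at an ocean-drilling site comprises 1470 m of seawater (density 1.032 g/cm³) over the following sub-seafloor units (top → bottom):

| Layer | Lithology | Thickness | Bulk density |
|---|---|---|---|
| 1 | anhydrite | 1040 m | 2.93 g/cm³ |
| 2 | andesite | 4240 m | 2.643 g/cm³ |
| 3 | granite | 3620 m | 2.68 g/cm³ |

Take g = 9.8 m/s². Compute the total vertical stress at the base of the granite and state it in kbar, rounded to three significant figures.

seawater: 1032 kg/m³ × 9.8 m/s² × 1470 m = 1.487×10^7 Pa = 0.1487 kbar
anhydrite: 2930 kg/m³ × 9.8 m/s² × 1040 m = 2.986×10^7 Pa = 0.2986 kbar
andesite: 2643 kg/m³ × 9.8 m/s² × 4240 m = 1.098×10^8 Pa = 1.098 kbar
granite: 2680 kg/m³ × 9.8 m/s² × 3620 m = 9.508×10^7 Pa = 0.9508 kbar
Total = 0.1487 + 0.2986 + 1.098 + 0.9508 = 2.4963 kbar

2.50 kbar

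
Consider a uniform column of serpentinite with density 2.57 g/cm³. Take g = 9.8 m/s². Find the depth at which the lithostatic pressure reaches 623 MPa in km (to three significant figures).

24.7 km

h = P/(ρg) = 623 MPa / (2570 kg/m³ × 9.8 m/s²) = 6.230×10^8 Pa / 25186 Pa/m = 24736 m
= 24.736 km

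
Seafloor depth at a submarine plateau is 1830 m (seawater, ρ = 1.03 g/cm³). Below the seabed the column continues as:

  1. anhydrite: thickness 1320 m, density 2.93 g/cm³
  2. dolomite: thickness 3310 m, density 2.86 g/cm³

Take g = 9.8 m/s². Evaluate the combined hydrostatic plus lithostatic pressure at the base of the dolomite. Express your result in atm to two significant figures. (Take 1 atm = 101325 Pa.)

1500 atm

seawater: 1030 kg/m³ × 9.8 m/s² × 1830 m = 1.847×10^7 Pa = 182.3 atm
anhydrite: 2930 kg/m³ × 9.8 m/s² × 1320 m = 3.790×10^7 Pa = 374.1 atm
dolomite: 2860 kg/m³ × 9.8 m/s² × 3310 m = 9.277×10^7 Pa = 915.6 atm
Total = 182.3 + 374.1 + 915.6 = 1472.0 atm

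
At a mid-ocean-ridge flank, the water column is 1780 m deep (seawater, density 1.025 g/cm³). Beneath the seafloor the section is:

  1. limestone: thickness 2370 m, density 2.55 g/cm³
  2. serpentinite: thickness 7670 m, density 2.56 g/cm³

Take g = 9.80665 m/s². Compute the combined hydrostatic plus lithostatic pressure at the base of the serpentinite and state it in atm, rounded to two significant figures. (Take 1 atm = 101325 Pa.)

seawater: 1025 kg/m³ × 9.80665 m/s² × 1780 m = 1.789×10^7 Pa = 176.6 atm
limestone: 2550 kg/m³ × 9.80665 m/s² × 2370 m = 5.927×10^7 Pa = 584.9 atm
serpentinite: 2560 kg/m³ × 9.80665 m/s² × 7670 m = 1.926×10^8 Pa = 1900 atm
Total = 176.6 + 584.9 + 1900 = 2661.9 atm

2700 atm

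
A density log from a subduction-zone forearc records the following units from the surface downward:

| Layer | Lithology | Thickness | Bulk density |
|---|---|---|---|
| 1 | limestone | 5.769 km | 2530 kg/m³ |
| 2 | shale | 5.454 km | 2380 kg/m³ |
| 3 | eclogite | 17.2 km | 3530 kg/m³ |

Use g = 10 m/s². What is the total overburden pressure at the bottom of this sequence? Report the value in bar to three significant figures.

8830 bar

limestone: 2530 kg/m³ × 10 m/s² × 5769 m = 1.460×10^8 Pa = 1460 bar
shale: 2380 kg/m³ × 10 m/s² × 5454 m = 1.298×10^8 Pa = 1298 bar
eclogite: 3530 kg/m³ × 10 m/s² × 17200 m = 6.072×10^8 Pa = 6072 bar
Total = 1460 + 1298 + 6072 = 8829.2 bar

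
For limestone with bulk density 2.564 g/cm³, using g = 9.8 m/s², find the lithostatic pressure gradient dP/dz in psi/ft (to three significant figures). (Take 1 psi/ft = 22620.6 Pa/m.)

dP/dz = ρg = 2564 kg/m³ × 9.8 m/s² = 25127 Pa/m
= 25127 Pa/m × (1 psi/ft / 22621 Pa/m) = 1.1108 psi/ft

1.11 psi/ft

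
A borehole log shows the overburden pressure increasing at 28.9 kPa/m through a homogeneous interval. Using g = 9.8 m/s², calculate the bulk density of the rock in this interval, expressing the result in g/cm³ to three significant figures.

2.95 g/cm³

ρ = (dP/dz)/g = 28.9 kPa/m / 9.8 m/s² = 28900 Pa/m / 9.8 m/s² = 2949.0 kg/m³
= 2.949 g/cm³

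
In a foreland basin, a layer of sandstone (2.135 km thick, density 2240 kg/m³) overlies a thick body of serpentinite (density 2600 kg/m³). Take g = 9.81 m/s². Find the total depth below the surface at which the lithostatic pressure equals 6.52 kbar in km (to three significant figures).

Pressure at base of upper layers: 2240×9.81×2135 = 4.692×10^7 Pa = 0.4692 kbar
Remaining pressure to be supplied by serpentinite: 6.520×10^8 − 4.692×10^7 = 6.051×10^8 Pa
Additional depth in serpentinite = 6.051×10^8 Pa / (2600 kg/m³ × 9.81 m/s²) = 23723 m
Total depth = 2135 m + 23723 m = 25858 m
= 25.858 km

25.9 km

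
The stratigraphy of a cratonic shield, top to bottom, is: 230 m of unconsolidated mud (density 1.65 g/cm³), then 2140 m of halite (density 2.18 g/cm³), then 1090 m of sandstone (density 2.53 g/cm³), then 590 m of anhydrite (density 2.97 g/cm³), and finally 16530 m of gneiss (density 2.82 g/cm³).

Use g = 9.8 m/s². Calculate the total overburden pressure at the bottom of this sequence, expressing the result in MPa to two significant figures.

550 MPa

unconsolidated mud: 1650 kg/m³ × 9.8 m/s² × 230 m = 3.719×10^6 Pa = 3.719 MPa
halite: 2180 kg/m³ × 9.8 m/s² × 2140 m = 4.572×10^7 Pa = 45.72 MPa
sandstone: 2530 kg/m³ × 9.8 m/s² × 1090 m = 2.703×10^7 Pa = 27.03 MPa
anhydrite: 2970 kg/m³ × 9.8 m/s² × 590 m = 1.717×10^7 Pa = 17.17 MPa
gneiss: 2820 kg/m³ × 9.8 m/s² × 16530 m = 4.568×10^8 Pa = 456.8 MPa
Total = 3.719 + 45.72 + 27.03 + 17.17 + 456.8 = 550.46 MPa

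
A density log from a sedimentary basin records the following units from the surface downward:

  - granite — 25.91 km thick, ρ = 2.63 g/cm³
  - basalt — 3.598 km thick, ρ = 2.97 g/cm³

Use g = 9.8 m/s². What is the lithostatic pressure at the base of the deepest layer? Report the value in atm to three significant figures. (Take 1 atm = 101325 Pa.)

7620 atm

granite: 2630 kg/m³ × 9.8 m/s² × 25910 m = 6.678×10^8 Pa = 6591 atm
basalt: 2970 kg/m³ × 9.8 m/s² × 3598 m = 1.047×10^8 Pa = 1034 atm
Total = 6591 + 1034 = 7624.3 atm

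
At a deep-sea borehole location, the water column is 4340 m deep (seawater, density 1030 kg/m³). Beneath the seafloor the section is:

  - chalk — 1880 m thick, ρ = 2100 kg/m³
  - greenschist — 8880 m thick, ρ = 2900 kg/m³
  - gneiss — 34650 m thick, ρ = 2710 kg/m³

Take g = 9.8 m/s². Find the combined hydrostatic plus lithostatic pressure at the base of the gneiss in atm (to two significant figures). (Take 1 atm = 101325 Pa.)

seawater: 1030 kg/m³ × 9.8 m/s² × 4340 m = 4.381×10^7 Pa = 432.4 atm
chalk: 2100 kg/m³ × 9.8 m/s² × 1880 m = 3.869×10^7 Pa = 381.8 atm
greenschist: 2900 kg/m³ × 9.8 m/s² × 8880 m = 2.524×10^8 Pa = 2491 atm
gneiss: 2710 kg/m³ × 9.8 m/s² × 34650 m = 9.202×10^8 Pa = 9082 atm
Total = 432.4 + 381.8 + 2491 + 9082 = 12387 atm

12000 atm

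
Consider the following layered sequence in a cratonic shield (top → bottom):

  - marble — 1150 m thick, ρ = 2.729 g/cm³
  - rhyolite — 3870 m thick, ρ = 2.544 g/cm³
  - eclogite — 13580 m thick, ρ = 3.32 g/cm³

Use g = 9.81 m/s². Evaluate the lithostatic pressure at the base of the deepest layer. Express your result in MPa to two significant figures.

570 MPa

marble: 2729 kg/m³ × 9.81 m/s² × 1150 m = 3.079×10^7 Pa = 30.79 MPa
rhyolite: 2544 kg/m³ × 9.81 m/s² × 3870 m = 9.658×10^7 Pa = 96.58 MPa
eclogite: 3320 kg/m³ × 9.81 m/s² × 13580 m = 4.423×10^8 Pa = 442.3 MPa
Total = 30.79 + 96.58 + 442.3 = 569.66 MPa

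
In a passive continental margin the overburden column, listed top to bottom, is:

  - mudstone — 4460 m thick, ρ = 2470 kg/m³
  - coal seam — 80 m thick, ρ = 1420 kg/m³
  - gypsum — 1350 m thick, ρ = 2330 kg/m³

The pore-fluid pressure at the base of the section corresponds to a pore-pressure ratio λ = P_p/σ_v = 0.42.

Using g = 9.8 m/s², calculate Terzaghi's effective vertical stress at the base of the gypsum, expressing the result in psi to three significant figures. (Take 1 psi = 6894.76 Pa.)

Overburden (lithostatic) stress σ_v:
mudstone: 2470 kg/m³ × 9.8 m/s² × 4460 m = 1.080×10^8 Pa = 108.0 MPa
coal seam: 1420 kg/m³ × 9.8 m/s² × 80 m = 1.113×10^6 Pa = 1.113 MPa
gypsum: 2330 kg/m³ × 9.8 m/s² × 1350 m = 3.083×10^7 Pa = 30.83 MPa
Total = 108.0 + 1.113 + 30.83 = 139.90 MPa
Pore pressure P_p = λ·σ_v = 0.42 × 139.9 MPa = 58.76 MPa
Effective stress σ' = σ_v − P_p = 139.9 − 58.76 = 81.141 MPa = 11768 psi

11800 psi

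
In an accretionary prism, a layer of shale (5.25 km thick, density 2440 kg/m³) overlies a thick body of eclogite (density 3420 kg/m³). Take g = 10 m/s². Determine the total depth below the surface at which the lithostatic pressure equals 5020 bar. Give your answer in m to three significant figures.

16200 m

Pressure at base of upper layers: 2440×10×5250 = 1.281×10^8 Pa = 1281 bar
Remaining pressure to be supplied by eclogite: 5.020×10^8 − 1.281×10^8 = 3.739×10^8 Pa
Additional depth in eclogite = 3.739×10^8 Pa / (3420 kg/m³ × 10 m/s²) = 10933 m
Total depth = 5250 m + 10933 m = 16183 m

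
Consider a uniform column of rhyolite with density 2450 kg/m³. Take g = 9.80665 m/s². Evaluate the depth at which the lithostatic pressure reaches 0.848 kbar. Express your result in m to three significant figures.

h = P/(ρg) = 0.848 kbar / (2450 kg/m³ × 9.80665 m/s²) = 8.480×10^7 Pa / 24026 Pa/m = 3529.5 m

3530 m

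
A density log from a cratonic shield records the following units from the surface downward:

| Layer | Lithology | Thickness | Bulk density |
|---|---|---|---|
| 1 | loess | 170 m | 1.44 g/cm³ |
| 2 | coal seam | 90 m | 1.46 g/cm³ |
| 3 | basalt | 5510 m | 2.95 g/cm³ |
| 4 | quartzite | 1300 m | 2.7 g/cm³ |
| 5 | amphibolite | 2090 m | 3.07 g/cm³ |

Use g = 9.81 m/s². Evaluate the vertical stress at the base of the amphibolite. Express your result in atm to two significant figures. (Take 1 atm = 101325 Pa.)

2600 atm

loess: 1440 kg/m³ × 9.81 m/s² × 170 m = 2.401×10^6 Pa = 23.70 atm
coal seam: 1460 kg/m³ × 9.81 m/s² × 90 m = 1.289×10^6 Pa = 12.72 atm
basalt: 2950 kg/m³ × 9.81 m/s² × 5510 m = 1.595×10^8 Pa = 1574 atm
quartzite: 2700 kg/m³ × 9.81 m/s² × 1300 m = 3.443×10^7 Pa = 339.8 atm
amphibolite: 3070 kg/m³ × 9.81 m/s² × 2090 m = 6.294×10^7 Pa = 621.2 atm
Total = 23.70 + 12.72 + 1574 + 339.8 + 621.2 = 2571.2 atm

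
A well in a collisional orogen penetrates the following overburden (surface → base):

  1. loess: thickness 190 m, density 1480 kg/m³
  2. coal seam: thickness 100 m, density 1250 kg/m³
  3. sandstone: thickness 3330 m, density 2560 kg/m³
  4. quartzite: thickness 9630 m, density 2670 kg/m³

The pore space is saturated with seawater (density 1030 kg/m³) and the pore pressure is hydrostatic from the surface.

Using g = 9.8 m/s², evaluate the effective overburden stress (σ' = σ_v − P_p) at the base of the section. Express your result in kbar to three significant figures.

Overburden (lithostatic) stress σ_v:
loess: 1480 kg/m³ × 9.8 m/s² × 190 m = 2.756×10^6 Pa = 2.756 MPa
coal seam: 1250 kg/m³ × 9.8 m/s² × 100 m = 1.225×10^6 Pa = 1.225 MPa
sandstone: 2560 kg/m³ × 9.8 m/s² × 3330 m = 8.354×10^7 Pa = 83.54 MPa
quartzite: 2670 kg/m³ × 9.8 m/s² × 9630 m = 2.520×10^8 Pa = 252.0 MPa
Total = 2.756 + 1.225 + 83.54 + 252.0 = 339.50 MPa
Pore pressure P_p = 1030 kg/m³ × 9.8 m/s² × 13250 m = 1.337×10^8 Pa = 133.7 MPa
Effective stress σ' = σ_v − P_p = 339.5 − 133.7 = 205.76 MPa = 2.0576 kbar

2.06 kbar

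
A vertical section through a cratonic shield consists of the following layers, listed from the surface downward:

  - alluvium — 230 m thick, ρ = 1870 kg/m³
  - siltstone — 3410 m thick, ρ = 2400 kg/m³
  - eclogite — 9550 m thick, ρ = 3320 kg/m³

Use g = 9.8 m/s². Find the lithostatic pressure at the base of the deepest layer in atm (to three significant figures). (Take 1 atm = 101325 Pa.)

3900 atm

alluvium: 1870 kg/m³ × 9.8 m/s² × 230 m = 4.215×10^6 Pa = 41.60 atm
siltstone: 2400 kg/m³ × 9.8 m/s² × 3410 m = 8.020×10^7 Pa = 791.5 atm
eclogite: 3320 kg/m³ × 9.8 m/s² × 9550 m = 3.107×10^8 Pa = 3067 atm
Total = 41.60 + 791.5 + 3067 = 3899.7 atm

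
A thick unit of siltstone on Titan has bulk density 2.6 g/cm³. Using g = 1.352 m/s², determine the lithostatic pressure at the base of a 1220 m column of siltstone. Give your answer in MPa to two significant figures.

4.3 MPa

siltstone: 2600 kg/m³ × 1.352 m/s² × 1220 m = 4.289×10^6 Pa = 4.289 MPa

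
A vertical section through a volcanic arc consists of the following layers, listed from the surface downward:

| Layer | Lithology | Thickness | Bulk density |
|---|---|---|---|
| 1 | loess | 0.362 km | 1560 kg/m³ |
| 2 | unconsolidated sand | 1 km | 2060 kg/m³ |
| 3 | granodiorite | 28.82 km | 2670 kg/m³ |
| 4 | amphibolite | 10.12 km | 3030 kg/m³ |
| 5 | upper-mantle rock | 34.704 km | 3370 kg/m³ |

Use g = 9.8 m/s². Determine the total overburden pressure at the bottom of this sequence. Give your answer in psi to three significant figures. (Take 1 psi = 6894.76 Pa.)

323000 psi

loess: 1560 kg/m³ × 9.8 m/s² × 362 m = 5.534×10^6 Pa = 802.7 psi
unconsolidated sand: 2060 kg/m³ × 9.8 m/s² × 1000 m = 2.019×10^7 Pa = 2928 psi
granodiorite: 2670 kg/m³ × 9.8 m/s² × 28820 m = 7.541×10^8 Pa = 1.094×10^5 psi
amphibolite: 3030 kg/m³ × 9.8 m/s² × 10120 m = 3.005×10^8 Pa = 43584 psi
upper-mantle rock: 3370 kg/m³ × 9.8 m/s² × 34704 m = 1.146×10^9 Pa = 1.662×10^5 psi
Total = 802.7 + 2928 + 1.094×10^5 + 43584 + 1.662×10^5 = 3.2292×10^5 psi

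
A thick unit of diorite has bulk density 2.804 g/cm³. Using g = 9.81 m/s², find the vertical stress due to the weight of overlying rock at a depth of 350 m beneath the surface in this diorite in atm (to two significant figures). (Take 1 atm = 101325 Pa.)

95 atm

diorite: 2804 kg/m³ × 9.81 m/s² × 350 m = 9.628×10^6 Pa = 95.02 atm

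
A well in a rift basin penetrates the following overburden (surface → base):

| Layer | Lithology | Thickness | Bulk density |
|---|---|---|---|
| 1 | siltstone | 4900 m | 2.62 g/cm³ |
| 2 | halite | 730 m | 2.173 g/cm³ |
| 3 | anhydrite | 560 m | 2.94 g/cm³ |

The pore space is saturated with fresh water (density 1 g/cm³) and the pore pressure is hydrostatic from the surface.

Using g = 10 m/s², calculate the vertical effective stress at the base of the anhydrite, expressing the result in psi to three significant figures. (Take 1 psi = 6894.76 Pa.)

14300 psi

Overburden (lithostatic) stress σ_v:
siltstone: 2620 kg/m³ × 10 m/s² × 4900 m = 1.284×10^8 Pa = 128.4 MPa
halite: 2173 kg/m³ × 10 m/s² × 730 m = 1.586×10^7 Pa = 15.86 MPa
anhydrite: 2940 kg/m³ × 10 m/s² × 560 m = 1.646×10^7 Pa = 16.46 MPa
Total = 128.4 + 15.86 + 16.46 = 160.71 MPa
Pore pressure P_p = 1000 kg/m³ × 10 m/s² × 6190 m = 6.190×10^7 Pa = 61.90 MPa
Effective stress σ' = σ_v − P_p = 160.7 − 61.90 = 98.807 MPa = 14331 psi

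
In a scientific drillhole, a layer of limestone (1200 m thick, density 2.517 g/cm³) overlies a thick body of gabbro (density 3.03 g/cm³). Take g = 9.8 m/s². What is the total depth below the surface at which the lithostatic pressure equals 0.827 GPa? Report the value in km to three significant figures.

28.1 km

Pressure at base of upper layers: 2517×9.8×1200 = 2.960×10^7 Pa = 0.02960 GPa
Remaining pressure to be supplied by gabbro: 8.270×10^8 − 2.960×10^7 = 7.974×10^8 Pa
Additional depth in gabbro = 7.974×10^8 Pa / (3030 kg/m³ × 9.8 m/s²) = 26854 m
Total depth = 1200 m + 26854 m = 28054 m
= 28.054 km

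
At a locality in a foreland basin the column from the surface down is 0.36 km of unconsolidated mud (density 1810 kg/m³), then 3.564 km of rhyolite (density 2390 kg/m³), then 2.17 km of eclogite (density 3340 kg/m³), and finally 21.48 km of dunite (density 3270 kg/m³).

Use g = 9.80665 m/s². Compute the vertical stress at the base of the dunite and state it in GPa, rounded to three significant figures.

0.850 GPa

unconsolidated mud: 1810 kg/m³ × 9.80665 m/s² × 360 m = 6.390×10^6 Pa = 6.390×10^-3 GPa
rhyolite: 2390 kg/m³ × 9.80665 m/s² × 3564 m = 8.353×10^7 Pa = 0.08353 GPa
eclogite: 3340 kg/m³ × 9.80665 m/s² × 2170 m = 7.108×10^7 Pa = 0.07108 GPa
dunite: 3270 kg/m³ × 9.80665 m/s² × 21480 m = 6.888×10^8 Pa = 0.6888 GPa
Total = 6.390×10^-3 + 0.08353 + 0.07108 + 0.6888 = 0.84981 GPa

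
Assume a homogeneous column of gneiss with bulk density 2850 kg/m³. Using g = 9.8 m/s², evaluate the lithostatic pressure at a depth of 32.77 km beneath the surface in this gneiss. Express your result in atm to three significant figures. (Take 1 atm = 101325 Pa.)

9030 atm

gneiss: 2850 kg/m³ × 9.8 m/s² × 32770 m = 9.153×10^8 Pa = 9033 atm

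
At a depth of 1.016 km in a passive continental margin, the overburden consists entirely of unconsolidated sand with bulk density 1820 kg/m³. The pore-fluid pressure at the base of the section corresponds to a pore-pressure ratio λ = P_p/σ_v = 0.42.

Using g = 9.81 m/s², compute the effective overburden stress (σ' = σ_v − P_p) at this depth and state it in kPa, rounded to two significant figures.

Overburden (lithostatic) stress σ_v:
unconsolidated sand: 1820 kg/m³ × 9.81 m/s² × 1016 m = 1.814×10^7 Pa = 18.14 MPa
Pore pressure P_p = λ·σ_v = 0.42 × 18.14 MPa = 7.619 MPa
Effective stress σ' = σ_v − P_p = 18.14 − 7.619 = 10.521 MPa = 10521 kPa

11000 kPa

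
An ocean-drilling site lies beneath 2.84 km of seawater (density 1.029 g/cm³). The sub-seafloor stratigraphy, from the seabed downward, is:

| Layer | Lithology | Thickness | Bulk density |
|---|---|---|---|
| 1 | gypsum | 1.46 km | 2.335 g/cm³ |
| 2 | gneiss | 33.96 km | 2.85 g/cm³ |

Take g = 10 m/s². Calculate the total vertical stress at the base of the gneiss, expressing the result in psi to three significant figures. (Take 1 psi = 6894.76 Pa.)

seawater: 1029 kg/m³ × 10 m/s² × 2840 m = 2.922×10^7 Pa = 4239 psi
gypsum: 2335 kg/m³ × 10 m/s² × 1460 m = 3.409×10^7 Pa = 4944 psi
gneiss: 2850 kg/m³ × 10 m/s² × 33960 m = 9.679×10^8 Pa = 1.404×10^5 psi
Total = 4239 + 4944 + 1.404×10^5 = 1.4956×10^5 psi

150000 psi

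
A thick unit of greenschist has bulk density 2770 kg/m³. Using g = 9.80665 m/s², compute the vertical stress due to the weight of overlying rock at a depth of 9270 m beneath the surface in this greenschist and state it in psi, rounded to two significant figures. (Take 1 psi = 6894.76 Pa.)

greenschist: 2770 kg/m³ × 9.80665 m/s² × 9270 m = 2.518×10^8 Pa = 36523 psi

37000 psi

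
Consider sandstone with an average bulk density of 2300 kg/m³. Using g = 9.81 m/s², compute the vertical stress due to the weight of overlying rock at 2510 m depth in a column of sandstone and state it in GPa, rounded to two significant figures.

sandstone: 2300 kg/m³ × 9.81 m/s² × 2510 m = 5.663×10^7 Pa = 0.05663 GPa

0.057 GPa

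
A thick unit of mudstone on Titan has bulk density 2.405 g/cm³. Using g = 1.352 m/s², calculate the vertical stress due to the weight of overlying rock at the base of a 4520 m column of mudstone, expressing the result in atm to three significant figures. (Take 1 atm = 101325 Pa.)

145 atm

mudstone: 2405 kg/m³ × 1.352 m/s² × 4520 m = 1.470×10^7 Pa = 145.0 atm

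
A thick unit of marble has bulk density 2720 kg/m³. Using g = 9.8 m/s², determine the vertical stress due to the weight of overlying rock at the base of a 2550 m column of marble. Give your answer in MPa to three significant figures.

68.0 MPa

marble: 2720 kg/m³ × 9.8 m/s² × 2550 m = 6.797×10^7 Pa = 67.97 MPa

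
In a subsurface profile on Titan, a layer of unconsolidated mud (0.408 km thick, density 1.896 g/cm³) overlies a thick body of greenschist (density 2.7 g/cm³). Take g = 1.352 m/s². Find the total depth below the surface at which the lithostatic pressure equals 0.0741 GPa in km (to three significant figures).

20.4 km

Pressure at base of upper layers: 1896×1.352×408 = 1.046×10^6 Pa = 1.046×10^-3 GPa
Remaining pressure to be supplied by greenschist: 7.410×10^7 − 1.046×10^6 = 7.305×10^7 Pa
Additional depth in greenschist = 7.305×10^7 Pa / (2700 kg/m³ × 1.352 m/s²) = 20013 m
Total depth = 408 m + 20013 m = 20421 m
= 20.421 km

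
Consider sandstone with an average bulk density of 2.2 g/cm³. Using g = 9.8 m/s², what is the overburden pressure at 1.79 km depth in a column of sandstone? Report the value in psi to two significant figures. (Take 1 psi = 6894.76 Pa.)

5600 psi

sandstone: 2200 kg/m³ × 9.8 m/s² × 1790 m = 3.859×10^7 Pa = 5597 psi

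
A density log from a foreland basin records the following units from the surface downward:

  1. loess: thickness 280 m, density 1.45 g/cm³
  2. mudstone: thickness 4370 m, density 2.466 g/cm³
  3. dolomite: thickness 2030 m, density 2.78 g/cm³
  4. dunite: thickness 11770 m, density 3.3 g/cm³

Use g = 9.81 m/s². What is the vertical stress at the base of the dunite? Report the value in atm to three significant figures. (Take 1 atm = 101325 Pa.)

loess: 1450 kg/m³ × 9.81 m/s² × 280 m = 3.983×10^6 Pa = 39.31 atm
mudstone: 2466 kg/m³ × 9.81 m/s² × 4370 m = 1.057×10^8 Pa = 1043 atm
dolomite: 2780 kg/m³ × 9.81 m/s² × 2030 m = 5.536×10^7 Pa = 546.4 atm
dunite: 3300 kg/m³ × 9.81 m/s² × 11770 m = 3.810×10^8 Pa = 3760 atm
Total = 39.31 + 1043 + 546.4 + 3760 = 5389.5 atm

5390 atm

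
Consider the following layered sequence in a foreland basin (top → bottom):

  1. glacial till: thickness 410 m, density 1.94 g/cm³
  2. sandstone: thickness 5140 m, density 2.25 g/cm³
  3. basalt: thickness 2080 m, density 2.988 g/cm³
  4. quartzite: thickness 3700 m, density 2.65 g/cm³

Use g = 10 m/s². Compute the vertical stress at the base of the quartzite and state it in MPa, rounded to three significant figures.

glacial till: 1940 kg/m³ × 10 m/s² × 410 m = 7.954×10^6 Pa = 7.954 MPa
sandstone: 2250 kg/m³ × 10 m/s² × 5140 m = 1.157×10^8 Pa = 115.7 MPa
basalt: 2988 kg/m³ × 10 m/s² × 2080 m = 6.215×10^7 Pa = 62.15 MPa
quartzite: 2650 kg/m³ × 10 m/s² × 3700 m = 9.805×10^7 Pa = 98.05 MPa
Total = 7.954 + 115.7 + 62.15 + 98.05 = 283.80 MPa

284 MPa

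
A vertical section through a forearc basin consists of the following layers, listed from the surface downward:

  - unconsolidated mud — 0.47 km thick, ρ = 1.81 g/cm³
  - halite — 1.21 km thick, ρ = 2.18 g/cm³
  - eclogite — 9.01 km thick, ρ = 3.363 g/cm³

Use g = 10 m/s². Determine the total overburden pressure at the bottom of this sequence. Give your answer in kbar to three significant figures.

unconsolidated mud: 1810 kg/m³ × 10 m/s² × 470 m = 8.507×10^6 Pa = 0.08507 kbar
halite: 2180 kg/m³ × 10 m/s² × 1210 m = 2.638×10^7 Pa = 0.2638 kbar
eclogite: 3363 kg/m³ × 10 m/s² × 9010 m = 3.030×10^8 Pa = 3.030 kbar
Total = 0.08507 + 0.2638 + 3.030 = 3.3789 kbar

3.38 kbar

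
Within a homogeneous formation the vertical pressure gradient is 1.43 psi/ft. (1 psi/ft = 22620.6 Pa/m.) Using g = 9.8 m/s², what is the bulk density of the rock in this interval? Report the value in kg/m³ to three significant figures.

ρ = (dP/dz)/g = 1.43 psi/ft / 9.8 m/s² = 32347 Pa/m / 9.8 m/s² = 3300.8 kg/m³

3300 kg/m³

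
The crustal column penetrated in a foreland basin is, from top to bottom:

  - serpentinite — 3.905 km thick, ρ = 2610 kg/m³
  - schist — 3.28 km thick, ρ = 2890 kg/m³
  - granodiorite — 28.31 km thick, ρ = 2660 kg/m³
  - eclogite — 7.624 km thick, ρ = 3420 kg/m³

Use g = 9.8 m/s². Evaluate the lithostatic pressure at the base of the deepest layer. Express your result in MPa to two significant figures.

serpentinite: 2610 kg/m³ × 9.8 m/s² × 3905 m = 9.988×10^7 Pa = 99.88 MPa
schist: 2890 kg/m³ × 9.8 m/s² × 3280 m = 9.290×10^7 Pa = 92.90 MPa
granodiorite: 2660 kg/m³ × 9.8 m/s² × 28310 m = 7.380×10^8 Pa = 738.0 MPa
eclogite: 3420 kg/m³ × 9.8 m/s² × 7624 m = 2.555×10^8 Pa = 255.5 MPa
Total = 99.88 + 92.90 + 738.0 + 255.5 = 1186.3 MPa

1200 MPa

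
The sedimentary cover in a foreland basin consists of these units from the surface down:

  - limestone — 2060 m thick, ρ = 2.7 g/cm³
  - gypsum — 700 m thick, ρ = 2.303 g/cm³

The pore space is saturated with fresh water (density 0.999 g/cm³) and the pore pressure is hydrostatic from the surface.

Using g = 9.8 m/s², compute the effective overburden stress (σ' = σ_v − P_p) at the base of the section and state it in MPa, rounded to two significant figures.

Overburden (lithostatic) stress σ_v:
limestone: 2700 kg/m³ × 9.8 m/s² × 2060 m = 5.451×10^7 Pa = 54.51 MPa
gypsum: 2303 kg/m³ × 9.8 m/s² × 700 m = 1.580×10^7 Pa = 15.80 MPa
Total = 54.51 + 15.80 = 70.306 MPa
Pore pressure P_p = 999 kg/m³ × 9.8 m/s² × 2760 m = 2.702×10^7 Pa = 27.02 MPa
Effective stress σ' = σ_v − P_p = 70.31 − 27.02 = 43.285 MPa

43 MPa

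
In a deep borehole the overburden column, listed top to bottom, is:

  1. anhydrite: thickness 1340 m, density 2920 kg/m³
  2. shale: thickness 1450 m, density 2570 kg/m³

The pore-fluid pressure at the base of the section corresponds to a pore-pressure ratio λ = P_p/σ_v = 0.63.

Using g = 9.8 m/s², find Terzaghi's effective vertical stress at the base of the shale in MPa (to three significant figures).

27.7 MPa

Overburden (lithostatic) stress σ_v:
anhydrite: 2920 kg/m³ × 9.8 m/s² × 1340 m = 3.835×10^7 Pa = 38.35 MPa
shale: 2570 kg/m³ × 9.8 m/s² × 1450 m = 3.652×10^7 Pa = 36.52 MPa
Total = 38.35 + 36.52 = 74.865 MPa
Pore pressure P_p = λ·σ_v = 0.63 × 74.87 MPa = 47.17 MPa
Effective stress σ' = σ_v − P_p = 74.87 − 47.17 = 27.700 MPa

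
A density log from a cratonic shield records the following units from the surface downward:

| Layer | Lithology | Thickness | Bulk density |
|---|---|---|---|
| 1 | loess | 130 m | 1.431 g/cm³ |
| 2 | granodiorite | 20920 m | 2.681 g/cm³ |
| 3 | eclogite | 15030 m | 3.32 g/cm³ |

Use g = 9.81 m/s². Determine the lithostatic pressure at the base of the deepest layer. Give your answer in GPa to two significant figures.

loess: 1431 kg/m³ × 9.81 m/s² × 130 m = 1.825×10^6 Pa = 1.825×10^-3 GPa
granodiorite: 2681 kg/m³ × 9.81 m/s² × 20920 m = 5.502×10^8 Pa = 0.5502 GPa
eclogite: 3320 kg/m³ × 9.81 m/s² × 15030 m = 4.895×10^8 Pa = 0.4895 GPa
Total = 1.825×10^-3 + 0.5502 + 0.4895 = 1.0415 GPa

1.0 GPa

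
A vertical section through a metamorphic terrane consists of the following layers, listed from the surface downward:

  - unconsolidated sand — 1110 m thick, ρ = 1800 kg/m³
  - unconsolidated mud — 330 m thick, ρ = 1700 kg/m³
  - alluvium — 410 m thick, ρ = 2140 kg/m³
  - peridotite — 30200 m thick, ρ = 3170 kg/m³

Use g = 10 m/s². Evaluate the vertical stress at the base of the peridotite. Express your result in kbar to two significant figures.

unconsolidated sand: 1800 kg/m³ × 10 m/s² × 1110 m = 1.998×10^7 Pa = 0.1998 kbar
unconsolidated mud: 1700 kg/m³ × 10 m/s² × 330 m = 5.610×10^6 Pa = 0.05610 kbar
alluvium: 2140 kg/m³ × 10 m/s² × 410 m = 8.774×10^6 Pa = 0.08774 kbar
peridotite: 3170 kg/m³ × 10 m/s² × 30200 m = 9.573×10^8 Pa = 9.573 kbar
Total = 0.1998 + 0.05610 + 0.08774 + 9.573 = 9.9170 kbar

9.9 kbar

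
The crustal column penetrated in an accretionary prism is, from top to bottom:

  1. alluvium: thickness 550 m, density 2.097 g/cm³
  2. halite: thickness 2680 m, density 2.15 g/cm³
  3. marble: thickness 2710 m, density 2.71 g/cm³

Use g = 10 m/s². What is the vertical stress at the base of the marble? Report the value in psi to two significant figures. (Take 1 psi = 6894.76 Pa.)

alluvium: 2097 kg/m³ × 10 m/s² × 550 m = 1.153×10^7 Pa = 1673 psi
halite: 2150 kg/m³ × 10 m/s² × 2680 m = 5.762×10^7 Pa = 8357 psi
marble: 2710 kg/m³ × 10 m/s² × 2710 m = 7.344×10^7 Pa = 10652 psi
Total = 1673 + 8357 + 10652 = 20682 psi

21000 psi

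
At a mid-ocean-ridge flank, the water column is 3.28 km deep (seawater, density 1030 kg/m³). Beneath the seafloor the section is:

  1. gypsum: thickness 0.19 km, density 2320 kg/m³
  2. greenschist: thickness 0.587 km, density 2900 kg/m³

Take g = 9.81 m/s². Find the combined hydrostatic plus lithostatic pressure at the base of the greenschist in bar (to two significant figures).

seawater: 1030 kg/m³ × 9.81 m/s² × 3280 m = 3.314×10^7 Pa = 331.4 bar
gypsum: 2320 kg/m³ × 9.81 m/s² × 190 m = 4.324×10^6 Pa = 43.24 bar
greenschist: 2900 kg/m³ × 9.81 m/s² × 587 m = 1.670×10^7 Pa = 167.0 bar
Total = 331.4 + 43.24 + 167.0 = 541.66 bar

540 bar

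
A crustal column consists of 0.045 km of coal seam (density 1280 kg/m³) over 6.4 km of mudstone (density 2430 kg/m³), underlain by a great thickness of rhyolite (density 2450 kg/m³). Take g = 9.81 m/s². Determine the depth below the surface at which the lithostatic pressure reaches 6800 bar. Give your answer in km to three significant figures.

Pressure at base of upper layers: 1280×9.81×45 + 2430×9.81×6400 = 1.531×10^8 Pa = 1531 bar
Remaining pressure to be supplied by rhyolite: 6.800×10^8 − 1.531×10^8 = 5.269×10^8 Pa
Additional depth in rhyolite = 5.269×10^8 Pa / (2450 kg/m³ × 9.81 m/s²) = 21921 m
Total depth = 6445 m + 21921 m = 28366 m
= 28.366 km

28.4 km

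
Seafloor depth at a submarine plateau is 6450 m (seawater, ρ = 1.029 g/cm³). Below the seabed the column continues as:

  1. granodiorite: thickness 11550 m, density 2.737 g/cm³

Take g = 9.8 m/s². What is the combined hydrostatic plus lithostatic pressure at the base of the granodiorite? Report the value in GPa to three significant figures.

seawater: 1029 kg/m³ × 9.8 m/s² × 6450 m = 6.504×10^7 Pa = 0.06504 GPa
granodiorite: 2737 kg/m³ × 9.8 m/s² × 11550 m = 3.098×10^8 Pa = 0.3098 GPa
Total = 0.06504 + 0.3098 = 0.37484 GPa

0.375 GPa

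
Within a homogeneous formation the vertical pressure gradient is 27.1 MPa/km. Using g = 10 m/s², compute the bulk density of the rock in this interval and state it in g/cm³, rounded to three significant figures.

2.71 g/cm³

ρ = (dP/dz)/g = 27.1 MPa/km / 10 m/s² = 27100 Pa/m / 10 m/s² = 2710.0 kg/m³
= 2.710 g/cm³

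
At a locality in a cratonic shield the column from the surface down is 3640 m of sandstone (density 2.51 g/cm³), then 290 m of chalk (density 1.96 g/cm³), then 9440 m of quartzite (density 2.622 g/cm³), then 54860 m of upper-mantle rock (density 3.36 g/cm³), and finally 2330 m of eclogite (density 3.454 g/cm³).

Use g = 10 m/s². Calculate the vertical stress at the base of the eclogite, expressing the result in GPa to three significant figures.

sandstone: 2510 kg/m³ × 10 m/s² × 3640 m = 9.136×10^7 Pa = 0.09136 GPa
chalk: 1960 kg/m³ × 10 m/s² × 290 m = 5.684×10^6 Pa = 5.684×10^-3 GPa
quartzite: 2622 kg/m³ × 10 m/s² × 9440 m = 2.475×10^8 Pa = 0.2475 GPa
upper-mantle rock: 3360 kg/m³ × 10 m/s² × 54860 m = 1.843×10^9 Pa = 1.843 GPa
eclogite: 3454 kg/m³ × 10 m/s² × 2330 m = 8.048×10^7 Pa = 0.08048 GPa
Total = 0.09136 + 5.684×10^-3 + 0.2475 + 1.843 + 0.08048 = 2.2683 GPa

2.27 GPa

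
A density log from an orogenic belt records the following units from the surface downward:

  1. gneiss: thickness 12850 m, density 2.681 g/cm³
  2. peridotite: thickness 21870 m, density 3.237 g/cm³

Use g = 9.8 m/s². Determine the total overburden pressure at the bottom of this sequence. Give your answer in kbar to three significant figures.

gneiss: 2681 kg/m³ × 9.8 m/s² × 12850 m = 3.376×10^8 Pa = 3.376 kbar
peridotite: 3237 kg/m³ × 9.8 m/s² × 21870 m = 6.938×10^8 Pa = 6.938 kbar
Total = 3.376 + 6.938 = 10.314 kbar

10.3 kbar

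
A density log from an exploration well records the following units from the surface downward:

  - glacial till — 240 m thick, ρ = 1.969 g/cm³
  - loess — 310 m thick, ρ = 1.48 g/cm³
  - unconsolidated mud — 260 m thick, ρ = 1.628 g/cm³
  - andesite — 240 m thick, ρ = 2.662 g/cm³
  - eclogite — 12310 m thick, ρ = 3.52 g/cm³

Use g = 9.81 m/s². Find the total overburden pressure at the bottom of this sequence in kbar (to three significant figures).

glacial till: 1969 kg/m³ × 9.81 m/s² × 240 m = 4.636×10^6 Pa = 0.04636 kbar
loess: 1480 kg/m³ × 9.81 m/s² × 310 m = 4.501×10^6 Pa = 0.04501 kbar
unconsolidated mud: 1628 kg/m³ × 9.81 m/s² × 260 m = 4.152×10^6 Pa = 0.04152 kbar
andesite: 2662 kg/m³ × 9.81 m/s² × 240 m = 6.267×10^6 Pa = 0.06267 kbar
eclogite: 3520 kg/m³ × 9.81 m/s² × 12310 m = 4.251×10^8 Pa = 4.251 kbar
Total = 0.04636 + 0.04501 + 0.04152 + 0.06267 + 4.251 = 4.4464 kbar

4.45 kbar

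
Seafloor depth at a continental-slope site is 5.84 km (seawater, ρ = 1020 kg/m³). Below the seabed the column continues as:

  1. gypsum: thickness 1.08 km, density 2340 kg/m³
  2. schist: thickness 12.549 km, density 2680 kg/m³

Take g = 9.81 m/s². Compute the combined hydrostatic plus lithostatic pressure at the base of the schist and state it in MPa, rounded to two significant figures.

seawater: 1020 kg/m³ × 9.81 m/s² × 5840 m = 5.844×10^7 Pa = 58.44 MPa
gypsum: 2340 kg/m³ × 9.81 m/s² × 1080 m = 2.479×10^7 Pa = 24.79 MPa
schist: 2680 kg/m³ × 9.81 m/s² × 12549 m = 3.299×10^8 Pa = 329.9 MPa
Total = 58.44 + 24.79 + 329.9 = 413.15 MPa

410 MPa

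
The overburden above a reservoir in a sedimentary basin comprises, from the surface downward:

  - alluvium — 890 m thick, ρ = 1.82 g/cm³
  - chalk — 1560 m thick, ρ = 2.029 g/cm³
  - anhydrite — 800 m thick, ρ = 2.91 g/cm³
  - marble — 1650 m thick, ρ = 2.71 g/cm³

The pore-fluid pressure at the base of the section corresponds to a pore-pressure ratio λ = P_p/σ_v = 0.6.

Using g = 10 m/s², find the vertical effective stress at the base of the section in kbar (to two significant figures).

0.46 kbar

Overburden (lithostatic) stress σ_v:
alluvium: 1820 kg/m³ × 10 m/s² × 890 m = 1.620×10^7 Pa = 16.20 MPa
chalk: 2029 kg/m³ × 10 m/s² × 1560 m = 3.165×10^7 Pa = 31.65 MPa
anhydrite: 2910 kg/m³ × 10 m/s² × 800 m = 2.328×10^7 Pa = 23.28 MPa
marble: 2710 kg/m³ × 10 m/s² × 1650 m = 4.471×10^7 Pa = 44.72 MPa
Total = 16.20 + 31.65 + 23.28 + 44.72 = 115.85 MPa
Pore pressure P_p = λ·σ_v = 0.6 × 115.8 MPa = 69.51 MPa
Effective stress σ' = σ_v − P_p = 115.8 − 69.51 = 46.338 MPa = 0.46338 kbar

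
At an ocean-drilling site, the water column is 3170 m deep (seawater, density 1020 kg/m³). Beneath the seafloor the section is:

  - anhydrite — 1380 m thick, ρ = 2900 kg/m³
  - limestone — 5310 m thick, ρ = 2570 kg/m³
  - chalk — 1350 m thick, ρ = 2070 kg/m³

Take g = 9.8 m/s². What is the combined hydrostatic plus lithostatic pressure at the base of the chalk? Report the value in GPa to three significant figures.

0.232 GPa

seawater: 1020 kg/m³ × 9.8 m/s² × 3170 m = 3.169×10^7 Pa = 0.03169 GPa
anhydrite: 2900 kg/m³ × 9.8 m/s² × 1380 m = 3.922×10^7 Pa = 0.03922 GPa
limestone: 2570 kg/m³ × 9.8 m/s² × 5310 m = 1.337×10^8 Pa = 0.1337 GPa
chalk: 2070 kg/m³ × 9.8 m/s² × 1350 m = 2.739×10^7 Pa = 0.02739 GPa
Total = 0.03169 + 0.03922 + 0.1337 + 0.02739 = 0.23203 GPa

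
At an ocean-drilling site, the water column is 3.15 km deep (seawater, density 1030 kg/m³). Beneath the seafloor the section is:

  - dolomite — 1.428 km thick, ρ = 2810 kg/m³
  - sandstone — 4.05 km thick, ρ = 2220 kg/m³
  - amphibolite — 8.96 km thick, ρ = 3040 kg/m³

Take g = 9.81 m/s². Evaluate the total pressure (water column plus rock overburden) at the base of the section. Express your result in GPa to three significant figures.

0.427 GPa

seawater: 1030 kg/m³ × 9.81 m/s² × 3150 m = 3.183×10^7 Pa = 0.03183 GPa
dolomite: 2810 kg/m³ × 9.81 m/s² × 1428 m = 3.936×10^7 Pa = 0.03936 GPa
sandstone: 2220 kg/m³ × 9.81 m/s² × 4050 m = 8.820×10^7 Pa = 0.08820 GPa
amphibolite: 3040 kg/m³ × 9.81 m/s² × 8960 m = 2.672×10^8 Pa = 0.2672 GPa
Total = 0.03183 + 0.03936 + 0.08820 + 0.2672 = 0.42660 GPa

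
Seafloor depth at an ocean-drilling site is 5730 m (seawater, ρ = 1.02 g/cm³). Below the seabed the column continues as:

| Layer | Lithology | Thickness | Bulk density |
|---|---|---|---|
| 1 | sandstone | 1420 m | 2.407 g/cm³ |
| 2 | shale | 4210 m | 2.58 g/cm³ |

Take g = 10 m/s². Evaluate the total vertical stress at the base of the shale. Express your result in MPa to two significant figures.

200 MPa

seawater: 1020 kg/m³ × 10 m/s² × 5730 m = 5.845×10^7 Pa = 58.45 MPa
sandstone: 2407 kg/m³ × 10 m/s² × 1420 m = 3.418×10^7 Pa = 34.18 MPa
shale: 2580 kg/m³ × 10 m/s² × 4210 m = 1.086×10^8 Pa = 108.6 MPa
Total = 58.45 + 34.18 + 108.6 = 201.24 MPa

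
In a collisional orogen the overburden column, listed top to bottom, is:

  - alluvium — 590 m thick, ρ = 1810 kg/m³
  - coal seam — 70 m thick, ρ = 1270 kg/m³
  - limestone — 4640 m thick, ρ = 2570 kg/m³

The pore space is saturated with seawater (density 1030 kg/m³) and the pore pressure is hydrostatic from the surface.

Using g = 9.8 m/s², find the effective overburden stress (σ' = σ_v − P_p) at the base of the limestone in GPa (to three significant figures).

Overburden (lithostatic) stress σ_v:
alluvium: 1810 kg/m³ × 9.8 m/s² × 590 m = 1.047×10^7 Pa = 10.47 MPa
coal seam: 1270 kg/m³ × 9.8 m/s² × 70 m = 8.712×10^5 Pa = 0.8712 MPa
limestone: 2570 kg/m³ × 9.8 m/s² × 4640 m = 1.169×10^8 Pa = 116.9 MPa
Total = 10.47 + 0.8712 + 116.9 = 128.20 MPa
Pore pressure P_p = 1030 kg/m³ × 9.8 m/s² × 5300 m = 5.350×10^7 Pa = 53.50 MPa
Effective stress σ' = σ_v − P_p = 128.2 − 53.50 = 74.701 MPa = 0.074701 GPa

0.0747 GPa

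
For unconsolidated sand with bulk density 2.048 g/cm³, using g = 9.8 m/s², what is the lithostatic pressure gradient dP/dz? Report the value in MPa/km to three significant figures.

dP/dz = ρg = 2048 kg/m³ × 9.8 m/s² = 20070 Pa/m
= 20070 Pa/m × (1 MPa/km / 1000.0 Pa/m) = 20.070 MPa/km

20.1 MPa/km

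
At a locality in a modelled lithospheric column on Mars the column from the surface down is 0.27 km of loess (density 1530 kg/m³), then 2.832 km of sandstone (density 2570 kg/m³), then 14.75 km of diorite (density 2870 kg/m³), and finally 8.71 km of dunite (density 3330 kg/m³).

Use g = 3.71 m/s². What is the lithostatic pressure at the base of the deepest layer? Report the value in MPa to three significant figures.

loess: 1530 kg/m³ × 3.71 m/s² × 270 m = 1.533×10^6 Pa = 1.533 MPa
sandstone: 2570 kg/m³ × 3.71 m/s² × 2832 m = 2.700×10^7 Pa = 27.00 MPa
diorite: 2870 kg/m³ × 3.71 m/s² × 14750 m = 1.571×10^8 Pa = 157.1 MPa
dunite: 3330 kg/m³ × 3.71 m/s² × 8710 m = 1.076×10^8 Pa = 107.6 MPa
Total = 1.533 + 27.00 + 157.1 + 107.6 = 293.19 MPa

293 MPa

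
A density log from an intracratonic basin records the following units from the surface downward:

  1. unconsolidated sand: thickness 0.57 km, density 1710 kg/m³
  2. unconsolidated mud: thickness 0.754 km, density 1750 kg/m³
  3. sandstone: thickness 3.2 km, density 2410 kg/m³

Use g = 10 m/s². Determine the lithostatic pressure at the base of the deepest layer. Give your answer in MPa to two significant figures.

unconsolidated sand: 1710 kg/m³ × 10 m/s² × 570 m = 9.747×10^6 Pa = 9.747 MPa
unconsolidated mud: 1750 kg/m³ × 10 m/s² × 754 m = 1.319×10^7 Pa = 13.20 MPa
sandstone: 2410 kg/m³ × 10 m/s² × 3200 m = 7.712×10^7 Pa = 77.12 MPa
Total = 9.747 + 13.20 + 77.12 = 100.06 MPa

100 MPa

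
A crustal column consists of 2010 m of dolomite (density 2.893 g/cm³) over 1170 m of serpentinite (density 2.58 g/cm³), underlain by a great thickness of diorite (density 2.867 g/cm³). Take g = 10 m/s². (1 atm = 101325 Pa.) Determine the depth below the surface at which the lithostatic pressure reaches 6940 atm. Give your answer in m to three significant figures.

24600 m

Pressure at base of upper layers: 2893×10×2010 + 2580×10×1170 = 8.834×10^7 Pa = 871.8 atm
Remaining pressure to be supplied by diorite: 7.032×10^8 − 8.834×10^7 = 6.149×10^8 Pa
Additional depth in diorite = 6.149×10^8 Pa / (2867 kg/m³ × 10 m/s²) = 21446 m
Total depth = 3180 m + 21446 m = 24626 m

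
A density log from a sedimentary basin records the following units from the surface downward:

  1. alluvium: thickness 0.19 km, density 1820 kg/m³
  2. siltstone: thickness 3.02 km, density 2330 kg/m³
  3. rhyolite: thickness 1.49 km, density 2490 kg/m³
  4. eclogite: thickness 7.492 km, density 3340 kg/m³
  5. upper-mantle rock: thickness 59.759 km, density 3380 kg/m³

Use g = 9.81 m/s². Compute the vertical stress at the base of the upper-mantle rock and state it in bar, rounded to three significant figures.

23400 bar

alluvium: 1820 kg/m³ × 9.81 m/s² × 190 m = 3.392×10^6 Pa = 33.92 bar
siltstone: 2330 kg/m³ × 9.81 m/s² × 3020 m = 6.903×10^7 Pa = 690.3 bar
rhyolite: 2490 kg/m³ × 9.81 m/s² × 1490 m = 3.640×10^7 Pa = 364.0 bar
eclogite: 3340 kg/m³ × 9.81 m/s² × 7492 m = 2.455×10^8 Pa = 2455 bar
upper-mantle rock: 3380 kg/m³ × 9.81 m/s² × 59759 m = 1.981×10^9 Pa = 19815 bar
Total = 33.92 + 690.3 + 364.0 + 2455 + 19815 = 23358 bar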